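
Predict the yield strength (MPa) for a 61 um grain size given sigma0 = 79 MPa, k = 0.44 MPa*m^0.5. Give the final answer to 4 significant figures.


sigma_y = sigma0 + k / sqrt(d)
d = 61 um = 6.1e-05 m
sigma_y = 79 + 0.44 / sqrt(6.1e-05)
sigma_y = 135.3 MPa


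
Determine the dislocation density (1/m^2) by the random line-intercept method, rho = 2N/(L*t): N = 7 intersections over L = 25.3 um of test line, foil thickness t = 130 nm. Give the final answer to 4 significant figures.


rho = 2N / (L * t)
L = 25.3 um = 2.53e-05 m, t = 130 nm = 1.3e-07 m
rho = 2 * 7 / (2.53e-05 * 1.3e-07)
rho = 4.257e+12 1/m^2


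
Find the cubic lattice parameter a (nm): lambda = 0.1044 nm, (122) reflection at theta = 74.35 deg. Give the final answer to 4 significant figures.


d = lambda / (2*sin(theta))
d = 0.1044 / (2*sin(74.35 deg))
d = 0.0542097 nm
a = d * sqrt(h^2+k^2+l^2) = 0.0542097 * sqrt(9)
a = 0.1626 nm


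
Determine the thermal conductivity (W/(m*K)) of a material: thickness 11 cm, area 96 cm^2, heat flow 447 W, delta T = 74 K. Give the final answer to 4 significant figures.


k = Q*L / (A*dT)
L = 0.11 m, A = 9.6e-03 m^2
k = 447 * 0.11 / (9.6e-03 * 74)
k = 69.21 W/(m*K)


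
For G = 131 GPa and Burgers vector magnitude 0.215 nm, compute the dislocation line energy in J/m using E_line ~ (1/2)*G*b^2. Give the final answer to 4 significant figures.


E = G*b^2/2
b = 0.215 nm = 2.15e-10 m
G = 131 GPa = 1.31e+11 Pa
E = 0.5 * 1.31e+11 * (2.15e-10)^2
E = 3.028e-09 J/m


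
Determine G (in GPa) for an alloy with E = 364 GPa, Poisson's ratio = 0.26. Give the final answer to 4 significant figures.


G = E / (2*(1+nu))
G = 364 / (2*(1+0.26))
G = 144.4 GPa


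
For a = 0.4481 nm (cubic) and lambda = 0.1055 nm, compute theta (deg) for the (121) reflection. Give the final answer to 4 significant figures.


d = a / sqrt(h^2+k^2+l^2)
d = 0.4481 / sqrt(6) = 0.182936 nm
lambda = 2*d*sin(theta)  =>  sin(theta) = lambda / (2*d)
sin(theta) = 0.1055 / (2 * 0.182936) = 0.288352
theta = 16.76 deg


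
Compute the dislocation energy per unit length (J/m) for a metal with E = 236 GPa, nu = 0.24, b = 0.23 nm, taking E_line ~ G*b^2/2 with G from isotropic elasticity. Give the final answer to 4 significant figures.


Step 1: G = E / (2*(1+nu))
G = 236 / (2*(1+0.24)) = 95.1613 GPa = 9.51613e+10 Pa
Step 2: E_line = G*b^2/2
b = 0.23 nm = 2.3e-10 m
E_line = 0.5 * 9.51613e+10 * (2.3e-10)^2 = 2.517e-09 J/m


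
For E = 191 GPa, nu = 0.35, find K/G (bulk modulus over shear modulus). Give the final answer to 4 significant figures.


G = E / (2*(1+nu))
G = 191 / (2*(1+0.35)) = 70.7407 GPa
K = E / (3*(1-2*nu))
K = 191 / (3*(1-2*0.35)) = 212.222 GPa
K/G = 212.222 / 70.7407 = 3


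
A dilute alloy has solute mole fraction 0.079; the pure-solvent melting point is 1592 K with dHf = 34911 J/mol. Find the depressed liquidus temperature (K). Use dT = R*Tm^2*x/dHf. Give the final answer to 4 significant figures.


dT = R*Tm^2*x / dHf
dT = 8.314 * 1592^2 * 0.079 / 34911
dT = 47.6827 K
T_new = 1592 - 47.6827 = 1544 K


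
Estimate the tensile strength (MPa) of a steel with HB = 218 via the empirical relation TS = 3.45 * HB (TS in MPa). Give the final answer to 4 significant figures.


TS (MPa) = 3.45 * HB
TS = 3.45 * 218
TS = 752.1 MPa


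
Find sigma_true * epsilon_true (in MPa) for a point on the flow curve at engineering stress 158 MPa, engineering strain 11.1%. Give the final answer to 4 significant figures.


sigma_true = sigma_eng * (1 + epsilon_eng)
sigma_true = 158 * (1 + 0.111) = 175.538 MPa
epsilon_true = ln(1 + epsilon_eng)
epsilon_true = ln(1 + 0.111) = 0.105261
sigma_true * epsilon_true = 175.538 * 0.105261 = 18.48 MPa


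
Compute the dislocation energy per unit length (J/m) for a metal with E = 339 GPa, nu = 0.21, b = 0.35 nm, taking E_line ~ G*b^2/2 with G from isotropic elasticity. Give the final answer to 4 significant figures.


Step 1: G = E / (2*(1+nu))
G = 339 / (2*(1+0.21)) = 140.083 GPa = 1.40083e+11 Pa
Step 2: E_line = G*b^2/2
b = 0.35 nm = 3.5e-10 m
E_line = 0.5 * 1.40083e+11 * (3.5e-10)^2 = 8.58e-09 J/m


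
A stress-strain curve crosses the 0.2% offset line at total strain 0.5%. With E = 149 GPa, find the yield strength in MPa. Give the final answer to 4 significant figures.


Offset strain = 0.002
Elastic strain at yield = total_strain - offset = 5e-03 - 0.002 = 3e-03
sigma_y = E * elastic_strain = 149000 * 3e-03
sigma_y = 447 MPa


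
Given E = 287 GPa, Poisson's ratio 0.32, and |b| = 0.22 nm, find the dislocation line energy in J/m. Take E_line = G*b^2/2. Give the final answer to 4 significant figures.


Step 1: G = E / (2*(1+nu))
G = 287 / (2*(1+0.32)) = 108.712 GPa = 1.08712e+11 Pa
Step 2: E_line = G*b^2/2
b = 0.22 nm = 2.2e-10 m
E_line = 0.5 * 1.08712e+11 * (2.2e-10)^2 = 2.631e-09 J/m


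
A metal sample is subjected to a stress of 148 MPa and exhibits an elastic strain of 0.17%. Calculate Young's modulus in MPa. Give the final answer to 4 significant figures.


E = sigma / epsilon
epsilon = 0.17% = 1.7e-03
E = 148 / 1.7e-03
E = 87060 MPa


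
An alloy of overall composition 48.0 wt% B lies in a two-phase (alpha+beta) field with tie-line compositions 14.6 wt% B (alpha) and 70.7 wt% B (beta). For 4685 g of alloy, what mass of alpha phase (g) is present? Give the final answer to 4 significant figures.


f_alpha = (C_beta - C0) / (C_beta - C_alpha)
f_alpha = (70.7 - 48.0) / (70.7 - 14.6) = 0.404635
m_alpha = f_alpha * m_total = 0.404635 * 4685 = 1896 g


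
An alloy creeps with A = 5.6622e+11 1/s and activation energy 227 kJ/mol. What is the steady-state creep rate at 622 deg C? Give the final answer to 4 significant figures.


rate = A * exp(-Q / (R*T))
T = 622 + 273.15 = 895.15 K
rate = 5.6622e+11 * exp(-227e3 / (8.314 * 895.15))
rate = 0.03209 1/s


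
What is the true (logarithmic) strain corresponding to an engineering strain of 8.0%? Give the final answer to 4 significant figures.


epsilon_true = ln(1 + epsilon_eng)
epsilon_true = ln(1 + 0.08)
epsilon_true = 0.07696


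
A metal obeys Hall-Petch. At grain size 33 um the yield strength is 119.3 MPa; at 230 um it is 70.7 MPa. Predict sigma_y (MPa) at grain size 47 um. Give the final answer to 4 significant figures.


sigma_y = sigma0 + k / sqrt(d)
1/sqrt(d1) = 1/sqrt(3.3e-05) = 174.078;  1/sqrt(d2) = 65.938
k = (sigma1 - sigma2) / (1/sqrt(d1) - 1/sqrt(d2)) = (119.3 - 70.7) / (174.078 - 65.938) = 0.449419 MPa*m^0.5
sigma0 = sigma1 - k/sqrt(d1) = 119.3 - 0.449419*174.078 = 41.0662 MPa
sigma_y(d3) = 41.0662 + 0.449419 / sqrt(4.7e-05) = 106.6 MPa


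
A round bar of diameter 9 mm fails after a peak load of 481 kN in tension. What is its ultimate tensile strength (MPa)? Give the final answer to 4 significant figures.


A0 = pi*(d/2)^2 = pi*(9/2)^2 = 63.6173 mm^2
UTS = F_max / A0 = 481*1000 / 63.6173
UTS = 7561 MPa


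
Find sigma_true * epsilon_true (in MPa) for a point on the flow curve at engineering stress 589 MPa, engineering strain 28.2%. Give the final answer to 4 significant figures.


sigma_true = sigma_eng * (1 + epsilon_eng)
sigma_true = 589 * (1 + 0.282) = 755.098 MPa
epsilon_true = ln(1 + epsilon_eng)
epsilon_true = ln(1 + 0.282) = 0.248421
sigma_true * epsilon_true = 755.098 * 0.248421 = 187.6 MPa


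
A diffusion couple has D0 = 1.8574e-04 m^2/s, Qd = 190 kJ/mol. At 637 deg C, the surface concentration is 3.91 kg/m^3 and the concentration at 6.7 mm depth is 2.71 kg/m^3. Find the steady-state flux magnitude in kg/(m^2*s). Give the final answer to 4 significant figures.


Step 1: D = D0 * exp(-Qd/(R*T))
T = 637 + 273.15 = 910.15 K
D = 1.8574e-04 * exp(-190e3 / (8.314 * 910.15)) = 2.313e-15 m^2/s
Step 2: J = D * (C1 - C2) / dx
J = 2.313e-15 * (3.91 - 2.71) / 6.7e-03
J = 4.143e-13 kg/(m^2*s)


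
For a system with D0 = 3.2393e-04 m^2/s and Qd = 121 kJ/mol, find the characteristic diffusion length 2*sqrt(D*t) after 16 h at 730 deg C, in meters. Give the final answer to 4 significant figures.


Step 1: D = D0 * exp(-Qd/(R*T))
T = 1003.15 K
D = 3.2393e-04 * exp(-121e3 / (8.314 * 1003.15)) = 1.62061e-10 m^2/s
Step 2: L = 2*sqrt(D*t)
t = 16 h = 57600 s
L = 2*sqrt(1.62061e-10 * 57600) = 6.111e-03 m


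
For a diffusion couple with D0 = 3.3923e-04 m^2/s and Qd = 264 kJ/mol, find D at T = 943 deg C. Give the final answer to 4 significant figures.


D = D0 * exp(-Qd / (R*T))
T = 1216.15 K
D = 3.3923e-04 * exp(-264e3 / (8.314 * 1216.15))
D = 1.553e-15 m^2/s


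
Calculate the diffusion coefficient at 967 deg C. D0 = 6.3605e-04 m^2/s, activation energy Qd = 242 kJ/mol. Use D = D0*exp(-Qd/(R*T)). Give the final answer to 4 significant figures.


D = D0 * exp(-Qd / (R*T))
T = 1240.15 K
D = 6.3605e-04 * exp(-242e3 / (8.314 * 1240.15))
D = 4.075e-14 m^2/s


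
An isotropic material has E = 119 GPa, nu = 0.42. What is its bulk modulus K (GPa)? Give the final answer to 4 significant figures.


K = E / (3*(1-2*nu))
K = 119 / (3*(1-2*0.42))
K = 247.9 GPa


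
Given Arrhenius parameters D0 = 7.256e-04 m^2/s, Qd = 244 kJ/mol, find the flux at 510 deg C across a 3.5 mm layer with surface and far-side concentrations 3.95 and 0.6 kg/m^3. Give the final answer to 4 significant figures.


Step 1: D = D0 * exp(-Qd/(R*T))
T = 510 + 273.15 = 783.15 K
D = 7.256e-04 * exp(-244e3 / (8.314 * 783.15)) = 3.85271e-20 m^2/s
Step 2: J = D * (C1 - C2) / dx
J = 3.85271e-20 * (3.95 - 0.6) / 3.5e-03
J = 3.688e-17 kg/(m^2*s)


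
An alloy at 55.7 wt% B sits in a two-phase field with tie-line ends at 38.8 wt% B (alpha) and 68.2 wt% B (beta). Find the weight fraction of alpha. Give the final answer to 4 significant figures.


f_alpha = (C_beta - C0) / (C_beta - C_alpha)
f_alpha = (68.2 - 55.7) / (68.2 - 38.8)
f_alpha = 0.4252


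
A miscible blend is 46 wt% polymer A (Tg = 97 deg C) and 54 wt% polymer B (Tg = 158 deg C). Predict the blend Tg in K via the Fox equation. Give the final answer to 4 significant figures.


1/Tg = w1/Tg1 + w2/Tg2 (in Kelvin)
Tg1 = 370.15 K, Tg2 = 431.15 K
1/Tg = 0.46/370.15 + 0.54/431.15
Tg = 400.8 K


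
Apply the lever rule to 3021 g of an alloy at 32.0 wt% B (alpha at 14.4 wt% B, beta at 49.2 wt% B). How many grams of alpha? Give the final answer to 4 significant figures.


f_alpha = (C_beta - C0) / (C_beta - C_alpha)
f_alpha = (49.2 - 32.0) / (49.2 - 14.4) = 0.494253
m_alpha = f_alpha * m_total = 0.494253 * 3021 = 1493 g


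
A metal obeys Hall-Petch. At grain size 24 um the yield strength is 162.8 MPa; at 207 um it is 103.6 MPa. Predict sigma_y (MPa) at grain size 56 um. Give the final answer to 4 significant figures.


sigma_y = sigma0 + k / sqrt(d)
1/sqrt(d1) = 1/sqrt(2.4e-05) = 204.124;  1/sqrt(d2) = 69.5048
k = (sigma1 - sigma2) / (1/sqrt(d1) - 1/sqrt(d2)) = (162.8 - 103.6) / (204.124 - 69.5048) = 0.439759 MPa*m^0.5
sigma0 = sigma1 - k/sqrt(d1) = 162.8 - 0.439759*204.124 = 73.0347 MPa
sigma_y(d3) = 73.0347 + 0.439759 / sqrt(5.6e-05) = 131.8 MPa


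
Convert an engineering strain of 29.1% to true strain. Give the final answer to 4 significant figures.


epsilon_true = ln(1 + epsilon_eng)
epsilon_true = ln(1 + 0.291)
epsilon_true = 0.2554


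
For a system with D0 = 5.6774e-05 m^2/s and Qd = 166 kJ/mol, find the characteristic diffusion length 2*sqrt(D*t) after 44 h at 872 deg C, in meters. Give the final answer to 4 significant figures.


Step 1: D = D0 * exp(-Qd/(R*T))
T = 1145.15 K
D = 5.6774e-05 * exp(-166e3 / (8.314 * 1145.15)) = 1.5205e-12 m^2/s
Step 2: L = 2*sqrt(D*t)
t = 44 h = 158400 s
L = 2*sqrt(1.5205e-12 * 158400) = 9.815e-04 m


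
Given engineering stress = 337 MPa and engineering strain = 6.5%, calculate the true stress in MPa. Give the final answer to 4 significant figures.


sigma_true = sigma_eng * (1 + epsilon_eng)
sigma_true = 337 * (1 + 0.065)
sigma_true = 358.9 MPa


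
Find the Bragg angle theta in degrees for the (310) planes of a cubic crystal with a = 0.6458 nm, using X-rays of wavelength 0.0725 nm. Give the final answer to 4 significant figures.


d = a / sqrt(h^2+k^2+l^2)
d = 0.6458 / sqrt(10) = 0.20422 nm
lambda = 2*d*sin(theta)  =>  sin(theta) = lambda / (2*d)
sin(theta) = 0.0725 / (2 * 0.20422) = 0.177505
theta = 10.22 deg


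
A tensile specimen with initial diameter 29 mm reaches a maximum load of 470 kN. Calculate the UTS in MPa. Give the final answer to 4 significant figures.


A0 = pi*(d/2)^2 = pi*(29/2)^2 = 660.52 mm^2
UTS = F_max / A0 = 470*1000 / 660.52
UTS = 711.6 MPa


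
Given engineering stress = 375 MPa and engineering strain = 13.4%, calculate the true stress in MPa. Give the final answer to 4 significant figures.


sigma_true = sigma_eng * (1 + epsilon_eng)
sigma_true = 375 * (1 + 0.134)
sigma_true = 425.3 MPa


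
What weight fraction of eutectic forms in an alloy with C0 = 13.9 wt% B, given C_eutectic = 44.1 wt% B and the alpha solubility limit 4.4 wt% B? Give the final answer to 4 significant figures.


f_primary = (C_e - C0) / (C_e - C_alpha_max)
f_primary = (44.1 - 13.9) / (44.1 - 4.4)
f_primary = 0.760705
f_eutectic = 1 - 0.760705 = 0.2393


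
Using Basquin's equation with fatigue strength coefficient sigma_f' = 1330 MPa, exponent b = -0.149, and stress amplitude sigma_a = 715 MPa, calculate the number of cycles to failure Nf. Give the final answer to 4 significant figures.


sigma_a = sigma_f' * (2*Nf)^b
2*Nf = (sigma_a / sigma_f')^(1/b)
2*Nf = (715 / 1330)^(1/-0.149)
2*Nf = 64.4215
Nf = 32.21 cycles


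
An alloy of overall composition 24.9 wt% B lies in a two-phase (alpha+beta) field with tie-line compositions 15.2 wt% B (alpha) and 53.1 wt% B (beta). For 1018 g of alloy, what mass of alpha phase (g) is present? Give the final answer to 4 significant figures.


f_alpha = (C_beta - C0) / (C_beta - C_alpha)
f_alpha = (53.1 - 24.9) / (53.1 - 15.2) = 0.744063
m_alpha = f_alpha * m_total = 0.744063 * 1018 = 757.5 g


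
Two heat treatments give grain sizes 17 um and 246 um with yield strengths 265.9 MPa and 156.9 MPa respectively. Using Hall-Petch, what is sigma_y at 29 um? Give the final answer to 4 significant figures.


sigma_y = sigma0 + k / sqrt(d)
1/sqrt(d1) = 1/sqrt(1.7e-05) = 242.536;  1/sqrt(d2) = 63.7577
k = (sigma1 - sigma2) / (1/sqrt(d1) - 1/sqrt(d2)) = (265.9 - 156.9) / (242.536 - 63.7577) = 0.609695 MPa*m^0.5
sigma0 = sigma1 - k/sqrt(d1) = 265.9 - 0.609695*242.536 = 118.027 MPa
sigma_y(d3) = 118.027 + 0.609695 / sqrt(2.9e-05) = 231.2 MPa


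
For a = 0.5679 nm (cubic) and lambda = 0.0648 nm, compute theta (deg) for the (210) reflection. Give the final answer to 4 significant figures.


d = a / sqrt(h^2+k^2+l^2)
d = 0.5679 / sqrt(5) = 0.253973 nm
lambda = 2*d*sin(theta)  =>  sin(theta) = lambda / (2*d)
sin(theta) = 0.0648 / (2 * 0.253973) = 0.127573
theta = 7.329 deg


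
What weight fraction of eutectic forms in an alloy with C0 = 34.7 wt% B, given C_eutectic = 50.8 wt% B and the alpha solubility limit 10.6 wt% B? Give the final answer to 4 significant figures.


f_primary = (C_e - C0) / (C_e - C_alpha_max)
f_primary = (50.8 - 34.7) / (50.8 - 10.6)
f_primary = 0.400498
f_eutectic = 1 - 0.400498 = 0.5995


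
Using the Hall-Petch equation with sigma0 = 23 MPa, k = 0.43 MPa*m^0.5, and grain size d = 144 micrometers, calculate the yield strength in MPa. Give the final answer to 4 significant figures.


sigma_y = sigma0 + k / sqrt(d)
d = 144 um = 1.44e-04 m
sigma_y = 23 + 0.43 / sqrt(1.44e-04)
sigma_y = 58.83 MPa


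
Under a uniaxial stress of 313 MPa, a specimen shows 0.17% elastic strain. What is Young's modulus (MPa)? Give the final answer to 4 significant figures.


E = sigma / epsilon
epsilon = 0.17% = 1.7e-03
E = 313 / 1.7e-03
E = 184100 MPa


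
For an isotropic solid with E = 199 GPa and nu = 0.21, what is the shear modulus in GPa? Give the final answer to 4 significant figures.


G = E / (2*(1+nu))
G = 199 / (2*(1+0.21))
G = 82.23 GPa


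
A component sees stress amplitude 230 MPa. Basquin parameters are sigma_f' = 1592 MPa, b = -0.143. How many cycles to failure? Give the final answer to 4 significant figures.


sigma_a = sigma_f' * (2*Nf)^b
2*Nf = (sigma_a / sigma_f')^(1/b)
2*Nf = (230 / 1592)^(1/-0.143)
2*Nf = 750984
Nf = 375500 cycles


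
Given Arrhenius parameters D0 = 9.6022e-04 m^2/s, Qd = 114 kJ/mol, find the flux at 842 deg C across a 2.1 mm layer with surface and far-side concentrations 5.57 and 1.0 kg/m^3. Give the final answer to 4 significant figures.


Step 1: D = D0 * exp(-Qd/(R*T))
T = 842 + 273.15 = 1115.15 K
D = 9.6022e-04 * exp(-114e3 / (8.314 * 1115.15)) = 4.38848e-09 m^2/s
Step 2: J = D * (C1 - C2) / dx
J = 4.38848e-09 * (5.57 - 1.0) / 2.1e-03
J = 9.55e-06 kg/(m^2*s)


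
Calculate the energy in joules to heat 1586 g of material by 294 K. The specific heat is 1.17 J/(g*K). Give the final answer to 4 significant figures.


Q = m * cp * dT
Q = 1586 * 1.17 * 294
Q = 545600 J


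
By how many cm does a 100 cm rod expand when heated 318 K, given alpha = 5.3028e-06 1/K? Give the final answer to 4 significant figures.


dL = L0 * alpha * dT
dL = 100 * 5.3028e-06 * 318
dL = 0.1686 cm


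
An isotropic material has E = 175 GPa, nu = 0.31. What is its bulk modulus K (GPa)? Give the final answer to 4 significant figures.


K = E / (3*(1-2*nu))
K = 175 / (3*(1-2*0.31))
K = 153.5 GPa


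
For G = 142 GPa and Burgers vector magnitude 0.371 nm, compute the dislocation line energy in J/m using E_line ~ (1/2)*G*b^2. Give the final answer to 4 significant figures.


E = G*b^2/2
b = 0.371 nm = 3.71e-10 m
G = 142 GPa = 1.42e+11 Pa
E = 0.5 * 1.42e+11 * (3.71e-10)^2
E = 9.773e-09 J/m


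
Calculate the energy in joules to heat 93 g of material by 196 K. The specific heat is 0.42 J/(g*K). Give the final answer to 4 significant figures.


Q = m * cp * dT
Q = 93 * 0.42 * 196
Q = 7656 J


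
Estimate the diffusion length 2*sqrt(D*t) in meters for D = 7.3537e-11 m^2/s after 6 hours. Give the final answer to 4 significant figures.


t = 6 hr = 21600 s
Diffusion length = 2*sqrt(D*t)
= 2*sqrt(7.3537e-11 * 21600)
= 2.521e-03 m


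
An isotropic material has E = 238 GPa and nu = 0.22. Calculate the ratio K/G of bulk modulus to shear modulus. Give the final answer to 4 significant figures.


G = E / (2*(1+nu))
G = 238 / (2*(1+0.22)) = 97.541 GPa
K = E / (3*(1-2*nu))
K = 238 / (3*(1-2*0.22)) = 141.667 GPa
K/G = 141.667 / 97.541 = 1.452


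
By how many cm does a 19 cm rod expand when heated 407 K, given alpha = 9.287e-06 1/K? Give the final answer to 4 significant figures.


dL = L0 * alpha * dT
dL = 19 * 9.287e-06 * 407
dL = 0.07182 cm


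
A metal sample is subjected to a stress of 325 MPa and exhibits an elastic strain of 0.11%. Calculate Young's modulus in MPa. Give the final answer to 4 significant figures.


E = sigma / epsilon
epsilon = 0.11% = 1.1e-03
E = 325 / 1.1e-03
E = 295500 MPa


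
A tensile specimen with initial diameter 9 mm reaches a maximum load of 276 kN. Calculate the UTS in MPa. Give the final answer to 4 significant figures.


A0 = pi*(d/2)^2 = pi*(9/2)^2 = 63.6173 mm^2
UTS = F_max / A0 = 276*1000 / 63.6173
UTS = 4338 MPa


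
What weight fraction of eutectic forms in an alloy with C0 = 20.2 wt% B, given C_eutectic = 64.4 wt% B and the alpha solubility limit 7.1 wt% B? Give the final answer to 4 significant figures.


f_primary = (C_e - C0) / (C_e - C_alpha_max)
f_primary = (64.4 - 20.2) / (64.4 - 7.1)
f_primary = 0.771379
f_eutectic = 1 - 0.771379 = 0.2286


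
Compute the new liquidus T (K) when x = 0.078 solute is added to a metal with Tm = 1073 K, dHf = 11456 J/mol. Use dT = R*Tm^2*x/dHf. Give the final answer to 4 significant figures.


dT = R*Tm^2*x / dHf
dT = 8.314 * 1073^2 * 0.078 / 11456
dT = 65.1735 K
T_new = 1073 - 65.1735 = 1008 K


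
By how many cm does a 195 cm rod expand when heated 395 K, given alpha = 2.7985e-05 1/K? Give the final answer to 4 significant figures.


dL = L0 * alpha * dT
dL = 195 * 2.7985e-05 * 395
dL = 2.156 cm


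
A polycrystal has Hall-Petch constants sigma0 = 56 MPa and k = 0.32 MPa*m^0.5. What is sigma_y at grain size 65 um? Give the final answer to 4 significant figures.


sigma_y = sigma0 + k / sqrt(d)
d = 65 um = 6.5e-05 m
sigma_y = 56 + 0.32 / sqrt(6.5e-05)
sigma_y = 95.69 MPa


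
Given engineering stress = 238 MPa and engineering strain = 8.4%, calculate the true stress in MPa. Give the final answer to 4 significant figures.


sigma_true = sigma_eng * (1 + epsilon_eng)
sigma_true = 238 * (1 + 0.084)
sigma_true = 258 MPa


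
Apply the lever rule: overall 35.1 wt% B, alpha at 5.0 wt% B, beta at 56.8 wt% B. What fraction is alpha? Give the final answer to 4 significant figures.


f_alpha = (C_beta - C0) / (C_beta - C_alpha)
f_alpha = (56.8 - 35.1) / (56.8 - 5.0)
f_alpha = 0.4189


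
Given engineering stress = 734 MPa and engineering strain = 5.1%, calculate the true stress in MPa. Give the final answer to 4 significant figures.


sigma_true = sigma_eng * (1 + epsilon_eng)
sigma_true = 734 * (1 + 0.051)
sigma_true = 771.4 MPa


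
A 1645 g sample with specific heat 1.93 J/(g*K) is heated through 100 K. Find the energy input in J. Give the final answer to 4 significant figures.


Q = m * cp * dT
Q = 1645 * 1.93 * 100
Q = 317500 J


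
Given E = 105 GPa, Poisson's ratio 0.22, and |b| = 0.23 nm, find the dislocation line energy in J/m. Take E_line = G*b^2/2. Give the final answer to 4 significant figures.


Step 1: G = E / (2*(1+nu))
G = 105 / (2*(1+0.22)) = 43.0328 GPa = 4.30328e+10 Pa
Step 2: E_line = G*b^2/2
b = 0.23 nm = 2.3e-10 m
E_line = 0.5 * 4.30328e+10 * (2.3e-10)^2 = 1.138e-09 J/m


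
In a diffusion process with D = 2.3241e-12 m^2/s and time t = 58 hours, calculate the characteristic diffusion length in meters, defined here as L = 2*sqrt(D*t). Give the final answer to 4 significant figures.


t = 58 hr = 208800 s
Diffusion length = 2*sqrt(D*t)
= 2*sqrt(2.3241e-12 * 208800)
= 1.393e-03 m


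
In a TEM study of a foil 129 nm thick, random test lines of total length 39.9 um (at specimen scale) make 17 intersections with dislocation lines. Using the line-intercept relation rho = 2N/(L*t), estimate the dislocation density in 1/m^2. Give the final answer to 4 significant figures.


rho = 2N / (L * t)
L = 39.9 um = 3.99e-05 m, t = 129 nm = 1.29e-07 m
rho = 2 * 17 / (3.99e-05 * 1.29e-07)
rho = 6.606e+12 1/m^2


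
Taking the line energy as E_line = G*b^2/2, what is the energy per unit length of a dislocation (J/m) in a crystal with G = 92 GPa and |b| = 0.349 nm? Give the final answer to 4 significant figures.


E = G*b^2/2
b = 0.349 nm = 3.49e-10 m
G = 92 GPa = 9.2e+10 Pa
E = 0.5 * 9.2e+10 * (3.49e-10)^2
E = 5.603e-09 J/m


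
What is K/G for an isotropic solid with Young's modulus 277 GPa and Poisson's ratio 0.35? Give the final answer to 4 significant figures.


G = E / (2*(1+nu))
G = 277 / (2*(1+0.35)) = 102.593 GPa
K = E / (3*(1-2*nu))
K = 277 / (3*(1-2*0.35)) = 307.778 GPa
K/G = 307.778 / 102.593 = 3


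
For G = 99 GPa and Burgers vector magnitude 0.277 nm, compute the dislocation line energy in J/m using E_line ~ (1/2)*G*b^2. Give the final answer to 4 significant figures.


E = G*b^2/2
b = 0.277 nm = 2.77e-10 m
G = 99 GPa = 9.9e+10 Pa
E = 0.5 * 9.9e+10 * (2.77e-10)^2
E = 3.798e-09 J/m


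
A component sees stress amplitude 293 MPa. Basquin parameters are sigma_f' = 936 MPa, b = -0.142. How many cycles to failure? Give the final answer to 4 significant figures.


sigma_a = sigma_f' * (2*Nf)^b
2*Nf = (sigma_a / sigma_f')^(1/b)
2*Nf = (293 / 936)^(1/-0.142)
2*Nf = 3565.91
Nf = 1783 cycles


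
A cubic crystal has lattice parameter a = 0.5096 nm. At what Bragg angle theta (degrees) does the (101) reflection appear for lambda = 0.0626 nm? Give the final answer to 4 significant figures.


d = a / sqrt(h^2+k^2+l^2)
d = 0.5096 / sqrt(2) = 0.360342 nm
lambda = 2*d*sin(theta)  =>  sin(theta) = lambda / (2*d)
sin(theta) = 0.0626 / (2 * 0.360342) = 0.086862
theta = 4.983 deg


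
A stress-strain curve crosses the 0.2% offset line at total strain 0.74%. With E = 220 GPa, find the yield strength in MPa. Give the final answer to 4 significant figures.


Offset strain = 0.002
Elastic strain at yield = total_strain - offset = 7.4e-03 - 0.002 = 5.4e-03
sigma_y = E * elastic_strain = 220000 * 5.4e-03
sigma_y = 1188 MPa


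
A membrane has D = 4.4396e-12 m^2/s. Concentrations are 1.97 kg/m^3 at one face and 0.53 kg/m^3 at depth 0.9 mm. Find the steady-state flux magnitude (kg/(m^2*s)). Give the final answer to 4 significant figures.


J = -D * (dC/dx) = D * (C1 - C2) / dx
J = 4.4396e-12 * (1.97 - 0.53) / 9e-04
J = 7.103e-09 kg/(m^2*s)


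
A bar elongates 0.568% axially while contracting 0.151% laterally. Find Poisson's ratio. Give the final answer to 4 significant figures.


nu = -epsilon_lat / epsilon_axial
Lateral strain is contraction (negative), so using magnitudes:
nu = 0.151 / 0.568
nu = 0.2658


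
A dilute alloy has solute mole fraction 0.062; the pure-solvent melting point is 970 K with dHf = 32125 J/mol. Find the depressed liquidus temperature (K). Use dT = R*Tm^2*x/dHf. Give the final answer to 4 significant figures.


dT = R*Tm^2*x / dHf
dT = 8.314 * 970^2 * 0.062 / 32125
dT = 15.0974 K
T_new = 970 - 15.0974 = 954.9 K


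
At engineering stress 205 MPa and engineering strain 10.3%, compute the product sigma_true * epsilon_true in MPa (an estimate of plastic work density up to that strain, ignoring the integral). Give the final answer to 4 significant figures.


sigma_true = sigma_eng * (1 + epsilon_eng)
sigma_true = 205 * (1 + 0.103) = 226.115 MPa
epsilon_true = ln(1 + epsilon_eng)
epsilon_true = ln(1 + 0.103) = 0.0980337
sigma_true * epsilon_true = 226.115 * 0.0980337 = 22.17 MPa


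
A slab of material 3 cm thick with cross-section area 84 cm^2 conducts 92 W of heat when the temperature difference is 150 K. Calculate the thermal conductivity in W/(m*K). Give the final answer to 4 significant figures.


k = Q*L / (A*dT)
L = 0.03 m, A = 8.4e-03 m^2
k = 92 * 0.03 / (8.4e-03 * 150)
k = 2.19 W/(m*K)


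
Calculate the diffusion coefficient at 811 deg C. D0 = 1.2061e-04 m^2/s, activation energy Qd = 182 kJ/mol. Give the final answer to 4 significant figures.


D = D0 * exp(-Qd / (R*T))
T = 1084.15 K
D = 1.2061e-04 * exp(-182e3 / (8.314 * 1084.15))
D = 2.052e-13 m^2/s


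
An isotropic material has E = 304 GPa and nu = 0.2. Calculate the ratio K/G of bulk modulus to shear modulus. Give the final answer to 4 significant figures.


G = E / (2*(1+nu))
G = 304 / (2*(1+0.2)) = 126.667 GPa
K = E / (3*(1-2*nu))
K = 304 / (3*(1-2*0.2)) = 168.889 GPa
K/G = 168.889 / 126.667 = 1.333


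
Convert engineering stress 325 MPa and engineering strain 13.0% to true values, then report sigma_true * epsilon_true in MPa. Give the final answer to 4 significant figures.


sigma_true = sigma_eng * (1 + epsilon_eng)
sigma_true = 325 * (1 + 0.13) = 367.25 MPa
epsilon_true = ln(1 + epsilon_eng)
epsilon_true = ln(1 + 0.13) = 0.122218
sigma_true * epsilon_true = 367.25 * 0.122218 = 44.88 MPa


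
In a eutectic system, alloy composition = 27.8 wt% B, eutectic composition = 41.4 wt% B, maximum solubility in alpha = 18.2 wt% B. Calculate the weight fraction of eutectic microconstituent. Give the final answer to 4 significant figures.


f_primary = (C_e - C0) / (C_e - C_alpha_max)
f_primary = (41.4 - 27.8) / (41.4 - 18.2)
f_primary = 0.586207
f_eutectic = 1 - 0.586207 = 0.4138


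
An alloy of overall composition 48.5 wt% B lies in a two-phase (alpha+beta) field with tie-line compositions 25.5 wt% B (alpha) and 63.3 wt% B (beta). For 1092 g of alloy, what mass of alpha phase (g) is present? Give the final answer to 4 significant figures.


f_alpha = (C_beta - C0) / (C_beta - C_alpha)
f_alpha = (63.3 - 48.5) / (63.3 - 25.5) = 0.391534
m_alpha = f_alpha * m_total = 0.391534 * 1092 = 427.6 g


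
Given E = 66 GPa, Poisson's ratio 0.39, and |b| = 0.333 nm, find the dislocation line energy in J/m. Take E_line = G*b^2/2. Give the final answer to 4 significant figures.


Step 1: G = E / (2*(1+nu))
G = 66 / (2*(1+0.39)) = 23.741 GPa = 2.3741e+10 Pa
Step 2: E_line = G*b^2/2
b = 0.333 nm = 3.33e-10 m
E_line = 0.5 * 2.3741e+10 * (3.33e-10)^2 = 1.316e-09 J/m


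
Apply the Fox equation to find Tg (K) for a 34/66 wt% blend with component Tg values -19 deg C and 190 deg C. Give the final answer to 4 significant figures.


1/Tg = w1/Tg1 + w2/Tg2 (in Kelvin)
Tg1 = 254.15 K, Tg2 = 463.15 K
1/Tg = 0.34/254.15 + 0.66/463.15
Tg = 361.9 K


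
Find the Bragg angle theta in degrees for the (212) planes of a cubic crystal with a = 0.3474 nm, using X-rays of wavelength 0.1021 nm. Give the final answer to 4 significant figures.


d = a / sqrt(h^2+k^2+l^2)
d = 0.3474 / sqrt(9) = 0.1158 nm
lambda = 2*d*sin(theta)  =>  sin(theta) = lambda / (2*d)
sin(theta) = 0.1021 / (2 * 0.1158) = 0.440846
theta = 26.16 deg


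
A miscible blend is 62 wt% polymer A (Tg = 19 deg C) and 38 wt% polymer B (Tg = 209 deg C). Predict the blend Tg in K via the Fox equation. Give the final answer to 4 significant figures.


1/Tg = w1/Tg1 + w2/Tg2 (in Kelvin)
Tg1 = 292.15 K, Tg2 = 482.15 K
1/Tg = 0.62/292.15 + 0.38/482.15
Tg = 343.6 K


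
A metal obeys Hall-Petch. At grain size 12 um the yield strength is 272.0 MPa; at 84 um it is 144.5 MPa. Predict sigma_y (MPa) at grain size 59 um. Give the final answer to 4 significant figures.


sigma_y = sigma0 + k / sqrt(d)
1/sqrt(d1) = 1/sqrt(1.2e-05) = 288.675;  1/sqrt(d2) = 109.109
k = (sigma1 - sigma2) / (1/sqrt(d1) - 1/sqrt(d2)) = (272.0 - 144.5) / (288.675 - 109.109) = 0.710045 MPa*m^0.5
sigma0 = sigma1 - k/sqrt(d1) = 272.0 - 0.710045*288.675 = 67.0278 MPa
sigma_y(d3) = 67.0278 + 0.710045 / sqrt(5.9e-05) = 159.5 MPa


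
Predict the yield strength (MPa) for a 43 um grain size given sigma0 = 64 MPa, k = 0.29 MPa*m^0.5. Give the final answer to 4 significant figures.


sigma_y = sigma0 + k / sqrt(d)
d = 43 um = 4.3e-05 m
sigma_y = 64 + 0.29 / sqrt(4.3e-05)
sigma_y = 108.2 MPa


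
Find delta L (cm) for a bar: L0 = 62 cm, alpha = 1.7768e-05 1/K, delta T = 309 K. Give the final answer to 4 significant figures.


dL = L0 * alpha * dT
dL = 62 * 1.7768e-05 * 309
dL = 0.3404 cm


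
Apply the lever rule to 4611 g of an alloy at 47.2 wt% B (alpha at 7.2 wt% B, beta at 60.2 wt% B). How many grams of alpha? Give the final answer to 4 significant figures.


f_alpha = (C_beta - C0) / (C_beta - C_alpha)
f_alpha = (60.2 - 47.2) / (60.2 - 7.2) = 0.245283
m_alpha = f_alpha * m_total = 0.245283 * 4611 = 1131 g


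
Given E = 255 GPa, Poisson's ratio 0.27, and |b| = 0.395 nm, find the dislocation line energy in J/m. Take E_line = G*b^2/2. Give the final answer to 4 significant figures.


Step 1: G = E / (2*(1+nu))
G = 255 / (2*(1+0.27)) = 100.394 GPa = 1.00394e+11 Pa
Step 2: E_line = G*b^2/2
b = 0.395 nm = 3.95e-10 m
E_line = 0.5 * 1.00394e+11 * (3.95e-10)^2 = 7.832e-09 J/m


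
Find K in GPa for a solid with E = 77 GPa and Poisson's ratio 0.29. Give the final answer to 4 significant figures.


K = E / (3*(1-2*nu))
K = 77 / (3*(1-2*0.29))
K = 61.11 GPa


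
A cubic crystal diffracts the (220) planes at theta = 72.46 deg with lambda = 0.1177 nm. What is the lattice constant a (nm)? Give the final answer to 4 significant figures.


d = lambda / (2*sin(theta))
d = 0.1177 / (2*sin(72.46 deg))
d = 0.0617195 nm
a = d * sqrt(h^2+k^2+l^2) = 0.0617195 * sqrt(8)
a = 0.1746 nm


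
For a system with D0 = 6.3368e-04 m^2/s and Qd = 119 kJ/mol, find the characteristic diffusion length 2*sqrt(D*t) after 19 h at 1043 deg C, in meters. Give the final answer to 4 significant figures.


Step 1: D = D0 * exp(-Qd/(R*T))
T = 1316.15 K
D = 6.3368e-04 * exp(-119e3 / (8.314 * 1316.15)) = 1.1992e-08 m^2/s
Step 2: L = 2*sqrt(D*t)
t = 19 h = 68400 s
L = 2*sqrt(1.1992e-08 * 68400) = 0.05728 m


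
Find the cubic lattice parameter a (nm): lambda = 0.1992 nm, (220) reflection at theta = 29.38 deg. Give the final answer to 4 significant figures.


d = lambda / (2*sin(theta))
d = 0.1992 / (2*sin(29.38 deg))
d = 0.203017 nm
a = d * sqrt(h^2+k^2+l^2) = 0.203017 * sqrt(8)
a = 0.5742 nm


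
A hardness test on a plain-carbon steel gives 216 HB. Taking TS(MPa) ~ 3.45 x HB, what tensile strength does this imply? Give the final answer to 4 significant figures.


TS (MPa) = 3.45 * HB
TS = 3.45 * 216
TS = 745.2 MPa


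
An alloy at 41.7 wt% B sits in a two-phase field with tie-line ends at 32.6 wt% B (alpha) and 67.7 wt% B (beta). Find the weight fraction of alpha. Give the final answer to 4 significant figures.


f_alpha = (C_beta - C0) / (C_beta - C_alpha)
f_alpha = (67.7 - 41.7) / (67.7 - 32.6)
f_alpha = 0.7407


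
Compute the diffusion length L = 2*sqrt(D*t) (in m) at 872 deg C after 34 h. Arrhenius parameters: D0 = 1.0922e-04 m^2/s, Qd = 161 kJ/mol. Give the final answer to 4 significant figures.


Step 1: D = D0 * exp(-Qd/(R*T))
T = 1145.15 K
D = 1.0922e-04 * exp(-161e3 / (8.314 * 1145.15)) = 4.94556e-12 m^2/s
Step 2: L = 2*sqrt(D*t)
t = 34 h = 122400 s
L = 2*sqrt(4.94556e-12 * 122400) = 1.556e-03 m


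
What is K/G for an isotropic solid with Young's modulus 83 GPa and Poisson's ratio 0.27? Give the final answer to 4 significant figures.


G = E / (2*(1+nu))
G = 83 / (2*(1+0.27)) = 32.6772 GPa
K = E / (3*(1-2*nu))
K = 83 / (3*(1-2*0.27)) = 60.1449 GPa
K/G = 60.1449 / 32.6772 = 1.841


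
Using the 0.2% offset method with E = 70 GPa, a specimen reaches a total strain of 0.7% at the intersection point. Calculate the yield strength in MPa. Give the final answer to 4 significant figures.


Offset strain = 0.002
Elastic strain at yield = total_strain - offset = 7e-03 - 0.002 = 5e-03
sigma_y = E * elastic_strain = 70000 * 5e-03
sigma_y = 350 MPa


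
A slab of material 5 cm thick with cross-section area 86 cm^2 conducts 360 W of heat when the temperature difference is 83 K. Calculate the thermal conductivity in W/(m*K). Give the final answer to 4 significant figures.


k = Q*L / (A*dT)
L = 0.05 m, A = 8.6e-03 m^2
k = 360 * 0.05 / (8.6e-03 * 83)
k = 25.22 W/(m*K)


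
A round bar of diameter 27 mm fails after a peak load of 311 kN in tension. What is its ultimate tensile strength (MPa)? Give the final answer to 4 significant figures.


A0 = pi*(d/2)^2 = pi*(27/2)^2 = 572.555 mm^2
UTS = F_max / A0 = 311*1000 / 572.555
UTS = 543.2 MPa


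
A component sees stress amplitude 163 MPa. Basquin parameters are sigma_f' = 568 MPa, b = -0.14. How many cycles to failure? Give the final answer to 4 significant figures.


sigma_a = sigma_f' * (2*Nf)^b
2*Nf = (sigma_a / sigma_f')^(1/b)
2*Nf = (163 / 568)^(1/-0.14)
2*Nf = 7457.21
Nf = 3729 cycles


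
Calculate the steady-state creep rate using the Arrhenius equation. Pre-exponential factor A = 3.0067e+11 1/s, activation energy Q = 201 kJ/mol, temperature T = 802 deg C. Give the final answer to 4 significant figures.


rate = A * exp(-Q / (R*T))
T = 802 + 273.15 = 1075.15 K
rate = 3.0067e+11 * exp(-201e3 / (8.314 * 1075.15))
rate = 51.57 1/s


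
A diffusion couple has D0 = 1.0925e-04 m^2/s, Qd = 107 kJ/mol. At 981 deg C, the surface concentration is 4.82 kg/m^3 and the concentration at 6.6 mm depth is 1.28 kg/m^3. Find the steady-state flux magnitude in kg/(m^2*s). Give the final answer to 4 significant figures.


Step 1: D = D0 * exp(-Qd/(R*T))
T = 981 + 273.15 = 1254.15 K
D = 1.0925e-04 * exp(-107e3 / (8.314 * 1254.15)) = 3.81743e-09 m^2/s
Step 2: J = D * (C1 - C2) / dx
J = 3.81743e-09 * (4.82 - 1.28) / 6.6e-03
J = 2.048e-06 kg/(m^2*s)


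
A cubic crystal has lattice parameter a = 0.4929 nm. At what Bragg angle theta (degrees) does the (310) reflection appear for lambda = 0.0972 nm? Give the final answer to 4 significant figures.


d = a / sqrt(h^2+k^2+l^2)
d = 0.4929 / sqrt(10) = 0.155869 nm
lambda = 2*d*sin(theta)  =>  sin(theta) = lambda / (2*d)
sin(theta) = 0.0972 / (2 * 0.155869) = 0.311801
theta = 18.17 deg


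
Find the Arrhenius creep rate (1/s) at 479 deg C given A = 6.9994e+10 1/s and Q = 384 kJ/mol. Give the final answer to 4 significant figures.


rate = A * exp(-Q / (R*T))
T = 479 + 273.15 = 752.15 K
rate = 6.9994e+10 * exp(-384e3 / (8.314 * 752.15))
rate = 1.501e-16 1/s


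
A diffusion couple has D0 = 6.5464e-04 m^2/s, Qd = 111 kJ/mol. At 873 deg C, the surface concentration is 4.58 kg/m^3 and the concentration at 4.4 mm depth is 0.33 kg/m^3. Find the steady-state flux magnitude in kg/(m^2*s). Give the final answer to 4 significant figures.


Step 1: D = D0 * exp(-Qd/(R*T))
T = 873 + 273.15 = 1146.15 K
D = 6.5464e-04 * exp(-111e3 / (8.314 * 1146.15)) = 5.71618e-09 m^2/s
Step 2: J = D * (C1 - C2) / dx
J = 5.71618e-09 * (4.58 - 0.33) / 4.4e-03
J = 5.521e-06 kg/(m^2*s)


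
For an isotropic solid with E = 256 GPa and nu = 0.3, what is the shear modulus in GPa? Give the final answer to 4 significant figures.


G = E / (2*(1+nu))
G = 256 / (2*(1+0.3))
G = 98.46 GPa


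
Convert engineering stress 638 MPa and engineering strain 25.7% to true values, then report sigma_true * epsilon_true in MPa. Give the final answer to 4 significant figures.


sigma_true = sigma_eng * (1 + epsilon_eng)
sigma_true = 638 * (1 + 0.257) = 801.966 MPa
epsilon_true = ln(1 + epsilon_eng)
epsilon_true = ln(1 + 0.257) = 0.228728
sigma_true * epsilon_true = 801.966 * 0.228728 = 183.4 MPa


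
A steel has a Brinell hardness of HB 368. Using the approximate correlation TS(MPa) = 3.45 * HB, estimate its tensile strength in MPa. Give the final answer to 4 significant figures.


TS (MPa) = 3.45 * HB
TS = 3.45 * 368
TS = 1270 MPa


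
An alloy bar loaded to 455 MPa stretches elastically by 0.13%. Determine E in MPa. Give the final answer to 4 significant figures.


E = sigma / epsilon
epsilon = 0.13% = 1.3e-03
E = 455 / 1.3e-03
E = 350000 MPa


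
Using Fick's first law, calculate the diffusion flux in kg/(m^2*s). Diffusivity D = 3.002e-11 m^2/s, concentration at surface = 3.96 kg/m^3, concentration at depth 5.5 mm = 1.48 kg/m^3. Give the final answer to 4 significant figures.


J = -D * (dC/dx) = D * (C1 - C2) / dx
J = 3.002e-11 * (3.96 - 1.48) / 5.5e-03
J = 1.354e-08 kg/(m^2*s)


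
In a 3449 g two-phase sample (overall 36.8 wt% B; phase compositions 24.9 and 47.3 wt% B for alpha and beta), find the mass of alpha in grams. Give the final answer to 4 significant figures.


f_alpha = (C_beta - C0) / (C_beta - C_alpha)
f_alpha = (47.3 - 36.8) / (47.3 - 24.9) = 0.46875
m_alpha = f_alpha * m_total = 0.46875 * 3449 = 1617 g


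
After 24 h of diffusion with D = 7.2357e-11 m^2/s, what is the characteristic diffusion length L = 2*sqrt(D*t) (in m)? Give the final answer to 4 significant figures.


t = 24 hr = 86400 s
Diffusion length = 2*sqrt(D*t)
= 2*sqrt(7.2357e-11 * 86400)
= 5.001e-03 m


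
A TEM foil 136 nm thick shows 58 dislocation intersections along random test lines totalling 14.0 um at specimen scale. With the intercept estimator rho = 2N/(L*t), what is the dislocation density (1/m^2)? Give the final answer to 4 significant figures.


rho = 2N / (L * t)
L = 14.0 um = 1.4e-05 m, t = 136 nm = 1.36e-07 m
rho = 2 * 58 / (1.4e-05 * 1.36e-07)
rho = 6.092e+13 1/m^2


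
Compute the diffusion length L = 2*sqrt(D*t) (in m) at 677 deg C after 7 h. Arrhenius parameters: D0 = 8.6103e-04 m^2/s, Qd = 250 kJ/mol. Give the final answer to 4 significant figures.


Step 1: D = D0 * exp(-Qd/(R*T))
T = 950.15 K
D = 8.6103e-04 * exp(-250e3 / (8.314 * 950.15)) = 1.55144e-17 m^2/s
Step 2: L = 2*sqrt(D*t)
t = 7 h = 25200 s
L = 2*sqrt(1.55144e-17 * 25200) = 1.251e-06 m


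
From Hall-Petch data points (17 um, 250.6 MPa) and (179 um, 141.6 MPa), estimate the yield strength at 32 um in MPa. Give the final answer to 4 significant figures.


sigma_y = sigma0 + k / sqrt(d)
1/sqrt(d1) = 1/sqrt(1.7e-05) = 242.536;  1/sqrt(d2) = 74.7435
k = (sigma1 - sigma2) / (1/sqrt(d1) - 1/sqrt(d2)) = (250.6 - 141.6) / (242.536 - 74.7435) = 0.649613 MPa*m^0.5
sigma0 = sigma1 - k/sqrt(d1) = 250.6 - 0.649613*242.536 = 93.0456 MPa
sigma_y(d3) = 93.0456 + 0.649613 / sqrt(3.2e-05) = 207.9 MPa
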